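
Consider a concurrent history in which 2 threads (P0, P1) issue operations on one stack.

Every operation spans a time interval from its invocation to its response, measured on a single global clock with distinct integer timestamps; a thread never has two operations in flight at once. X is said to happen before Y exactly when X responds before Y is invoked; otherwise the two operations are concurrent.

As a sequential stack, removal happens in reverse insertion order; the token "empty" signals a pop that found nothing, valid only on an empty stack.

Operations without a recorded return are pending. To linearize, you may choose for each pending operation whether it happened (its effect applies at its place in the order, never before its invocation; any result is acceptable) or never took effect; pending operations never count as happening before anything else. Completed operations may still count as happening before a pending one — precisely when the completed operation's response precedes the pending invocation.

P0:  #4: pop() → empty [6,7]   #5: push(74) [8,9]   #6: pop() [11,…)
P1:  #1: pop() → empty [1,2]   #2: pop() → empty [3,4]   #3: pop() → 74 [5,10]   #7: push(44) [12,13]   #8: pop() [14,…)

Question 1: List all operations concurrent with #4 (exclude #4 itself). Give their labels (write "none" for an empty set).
#4 spans [6,7]; an op avoiding the whole window 6..7 is ordered, any other is concurrent
#1 [1,2]: before
#2 [3,4]: before
#3 [5,10]: concurrent
#5 [8,9]: after
#6 [11,…): after
#7 [12,13]: after
#8 [14,…): after

#3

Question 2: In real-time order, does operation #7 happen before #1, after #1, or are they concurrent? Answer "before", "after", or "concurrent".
#7 spans [12,13], #1 spans [1,2]
resp(#1)=2 < inv(#7)=12

after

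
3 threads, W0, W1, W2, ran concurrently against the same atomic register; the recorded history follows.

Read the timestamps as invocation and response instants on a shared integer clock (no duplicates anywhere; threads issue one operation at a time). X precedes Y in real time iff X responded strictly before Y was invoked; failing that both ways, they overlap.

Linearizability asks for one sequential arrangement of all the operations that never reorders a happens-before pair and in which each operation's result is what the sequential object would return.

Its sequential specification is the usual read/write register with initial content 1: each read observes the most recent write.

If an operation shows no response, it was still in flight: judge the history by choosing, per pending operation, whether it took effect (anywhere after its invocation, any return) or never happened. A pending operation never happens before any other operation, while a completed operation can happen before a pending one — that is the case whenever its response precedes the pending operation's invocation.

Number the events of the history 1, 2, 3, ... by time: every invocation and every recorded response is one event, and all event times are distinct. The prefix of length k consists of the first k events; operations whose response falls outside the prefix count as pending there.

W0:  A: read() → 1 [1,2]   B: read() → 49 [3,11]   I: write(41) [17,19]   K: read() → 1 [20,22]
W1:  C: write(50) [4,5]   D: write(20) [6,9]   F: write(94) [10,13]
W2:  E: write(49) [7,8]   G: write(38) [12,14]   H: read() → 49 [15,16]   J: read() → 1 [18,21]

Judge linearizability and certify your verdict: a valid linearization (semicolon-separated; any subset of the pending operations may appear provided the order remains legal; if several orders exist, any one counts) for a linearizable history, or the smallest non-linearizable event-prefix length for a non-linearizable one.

not linearizable — minimal violating prefix: 16 events

cut after 15 events: linearizable; cut after 16 events (H responds, time 16): not linearizable
real-time-consistent orders of the 8 completed operations: 18 — all fail the atomic register replay
take A, B, C, D, E, F, G, H: step 2 already fails, because B read() → 49 cannot occur there
take A, B, C, D, E, G, F, H: step 2 already fails, because B read() → 49 cannot occur there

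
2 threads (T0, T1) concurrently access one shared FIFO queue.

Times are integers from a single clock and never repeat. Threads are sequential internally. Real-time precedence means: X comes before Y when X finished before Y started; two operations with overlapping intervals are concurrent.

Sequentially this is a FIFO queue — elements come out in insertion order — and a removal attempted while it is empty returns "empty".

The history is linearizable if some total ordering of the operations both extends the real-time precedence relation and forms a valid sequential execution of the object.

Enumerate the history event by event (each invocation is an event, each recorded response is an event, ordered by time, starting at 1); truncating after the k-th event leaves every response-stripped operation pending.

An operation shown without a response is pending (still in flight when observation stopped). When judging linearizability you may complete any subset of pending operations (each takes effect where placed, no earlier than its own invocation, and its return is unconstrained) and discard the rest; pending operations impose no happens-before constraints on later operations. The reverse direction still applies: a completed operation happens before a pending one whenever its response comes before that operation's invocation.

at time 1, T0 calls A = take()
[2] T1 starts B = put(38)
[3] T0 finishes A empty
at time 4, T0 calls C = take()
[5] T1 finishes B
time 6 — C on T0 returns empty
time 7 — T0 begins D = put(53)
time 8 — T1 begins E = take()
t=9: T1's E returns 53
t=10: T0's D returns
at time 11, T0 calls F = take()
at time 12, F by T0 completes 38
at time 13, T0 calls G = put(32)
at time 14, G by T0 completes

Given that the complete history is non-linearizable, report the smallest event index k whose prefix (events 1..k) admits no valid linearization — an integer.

events 1..8 are linearizable, e.g. via A, C, B:
after step 1 (A take() → empty): queue <>
after step 2 (C take() → empty): queue <>
after step 3 (B put(38)): queue <38>
include event 9 — E responding at 9 — and every candidate order breaks
every completion of the 1 pending operation (D) was checked; none linearizes
e.g. A, B, C, E (pending dropped): illegal at step 3, since C take() → empty cannot apply there
e.g. A, C, B, E (pending dropped): illegal at step 4, since E take() → 53 cannot apply there

9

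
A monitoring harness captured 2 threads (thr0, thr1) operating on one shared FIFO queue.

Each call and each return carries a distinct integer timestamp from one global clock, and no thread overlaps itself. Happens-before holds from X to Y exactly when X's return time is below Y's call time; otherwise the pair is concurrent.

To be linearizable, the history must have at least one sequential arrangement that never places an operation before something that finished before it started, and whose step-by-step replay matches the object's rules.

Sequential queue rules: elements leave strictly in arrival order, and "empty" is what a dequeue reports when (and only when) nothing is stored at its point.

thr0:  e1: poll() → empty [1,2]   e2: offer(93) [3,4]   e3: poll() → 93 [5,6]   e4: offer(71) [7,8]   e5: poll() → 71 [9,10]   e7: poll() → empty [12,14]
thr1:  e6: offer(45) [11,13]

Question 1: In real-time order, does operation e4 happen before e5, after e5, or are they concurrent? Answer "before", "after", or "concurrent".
before

e4 spans [7,8], e5 spans [9,10]
resp(e4)=8 < inv(e5)=9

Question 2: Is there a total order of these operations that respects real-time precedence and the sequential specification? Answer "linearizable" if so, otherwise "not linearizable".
linearizable

witness order: e1, e2, e3, e4, e5, e7, e6
step 1: e1 poll() → empty — queue <>
step 2: e2 offer(93) — queue <93>
step 3: e3 poll() → 93 — queue <>
step 4: e4 offer(71) — queue <71>
step 5: e5 poll() → 71 — queue <>
step 6: e7 poll() → empty — queue <>
step 7: e6 offer(45) — queue <45>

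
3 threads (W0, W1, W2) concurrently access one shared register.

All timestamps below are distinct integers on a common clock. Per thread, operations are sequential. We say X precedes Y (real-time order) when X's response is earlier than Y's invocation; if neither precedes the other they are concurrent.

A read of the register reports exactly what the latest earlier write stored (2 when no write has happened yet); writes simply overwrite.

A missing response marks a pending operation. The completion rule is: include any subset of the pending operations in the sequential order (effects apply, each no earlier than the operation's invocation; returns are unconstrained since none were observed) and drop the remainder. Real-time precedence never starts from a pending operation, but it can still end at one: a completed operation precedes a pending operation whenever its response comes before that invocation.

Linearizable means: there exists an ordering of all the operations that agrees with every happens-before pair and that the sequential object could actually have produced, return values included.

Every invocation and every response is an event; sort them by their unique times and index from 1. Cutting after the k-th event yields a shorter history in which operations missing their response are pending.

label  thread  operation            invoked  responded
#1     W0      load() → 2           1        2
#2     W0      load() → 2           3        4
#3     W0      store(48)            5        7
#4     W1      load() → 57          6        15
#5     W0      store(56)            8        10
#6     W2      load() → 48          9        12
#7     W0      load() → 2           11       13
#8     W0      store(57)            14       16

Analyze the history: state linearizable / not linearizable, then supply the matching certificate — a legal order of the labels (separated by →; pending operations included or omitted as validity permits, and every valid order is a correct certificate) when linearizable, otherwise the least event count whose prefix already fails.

events 1..12 are fine; event 13 — the response of #7 at time 13 — makes the prefix non-linearizable
checked exhaustively: 3 real-time-consistent orders of 6 completed operations, zero legal register replays
every completion of the 1 pending operation (#4) was checked; none linearizes
one such order, #1, #2, #3, #5, #6, #7 (pending dropped), breaks at step 5 where #6 load() → 48 is illegal
one such order, #1, #2, #3, #5, #7, #6 (pending dropped), breaks at step 5 where #7 load() → 2 is illegal

not linearizable — minimal violating prefix: 13 events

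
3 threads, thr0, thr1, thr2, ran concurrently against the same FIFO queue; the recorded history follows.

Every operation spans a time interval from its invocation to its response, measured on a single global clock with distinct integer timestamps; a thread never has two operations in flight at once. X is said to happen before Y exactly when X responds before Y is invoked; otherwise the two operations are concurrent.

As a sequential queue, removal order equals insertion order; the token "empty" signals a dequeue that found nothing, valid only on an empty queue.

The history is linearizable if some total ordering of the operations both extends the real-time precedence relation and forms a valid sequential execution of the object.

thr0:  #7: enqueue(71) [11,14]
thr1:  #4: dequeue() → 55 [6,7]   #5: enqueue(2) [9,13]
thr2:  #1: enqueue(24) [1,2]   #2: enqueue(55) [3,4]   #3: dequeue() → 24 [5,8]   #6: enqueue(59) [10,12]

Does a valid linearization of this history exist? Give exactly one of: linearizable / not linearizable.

one valid linearization: #1, #2, #3, #4, #5, #6, #7
after step 1 (#1 enqueue(24)): queue <24>
after step 2 (#2 enqueue(55)): queue <24,55>
after step 3 (#3 dequeue() → 24): queue <55>
after step 4 (#4 dequeue() → 55): queue <>
after step 5 (#5 enqueue(2)): queue <2>
after step 6 (#6 enqueue(59)): queue <2,59>
after step 7 (#7 enqueue(71)): queue <2,59,71>

linearizable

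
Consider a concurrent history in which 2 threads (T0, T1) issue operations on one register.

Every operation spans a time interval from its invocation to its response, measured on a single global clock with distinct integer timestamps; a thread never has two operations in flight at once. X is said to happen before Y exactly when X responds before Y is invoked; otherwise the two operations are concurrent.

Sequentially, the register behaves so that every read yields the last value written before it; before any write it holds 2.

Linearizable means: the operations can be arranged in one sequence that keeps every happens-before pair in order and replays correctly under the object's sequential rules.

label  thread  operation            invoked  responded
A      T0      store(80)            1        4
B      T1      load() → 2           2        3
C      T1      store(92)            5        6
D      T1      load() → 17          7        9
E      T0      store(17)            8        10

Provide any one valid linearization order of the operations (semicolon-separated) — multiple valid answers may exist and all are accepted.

step 1: B load() → 2 — value 2
step 2: A store(80) — value 80
step 3: C store(92) — value 92
step 4: E store(17) — value 17
step 5: D load() → 17 — value 17

B; A; C; E; D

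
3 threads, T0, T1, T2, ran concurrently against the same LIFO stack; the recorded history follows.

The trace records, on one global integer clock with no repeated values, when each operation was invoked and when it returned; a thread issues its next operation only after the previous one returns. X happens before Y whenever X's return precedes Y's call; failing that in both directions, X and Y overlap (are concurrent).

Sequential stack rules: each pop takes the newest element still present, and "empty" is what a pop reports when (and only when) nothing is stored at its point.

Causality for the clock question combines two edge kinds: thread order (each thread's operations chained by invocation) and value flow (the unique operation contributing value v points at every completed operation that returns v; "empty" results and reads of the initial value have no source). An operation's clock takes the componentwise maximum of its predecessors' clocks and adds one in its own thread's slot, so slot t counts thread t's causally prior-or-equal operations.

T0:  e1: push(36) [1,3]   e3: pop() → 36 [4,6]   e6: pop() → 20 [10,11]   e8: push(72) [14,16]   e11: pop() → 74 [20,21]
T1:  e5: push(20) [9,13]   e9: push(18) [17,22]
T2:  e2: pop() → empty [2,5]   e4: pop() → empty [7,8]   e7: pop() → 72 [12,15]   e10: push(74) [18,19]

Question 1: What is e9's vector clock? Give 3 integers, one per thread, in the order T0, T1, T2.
Answer: (0, 2, 0)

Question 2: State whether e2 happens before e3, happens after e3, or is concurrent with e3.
Answer: concurrent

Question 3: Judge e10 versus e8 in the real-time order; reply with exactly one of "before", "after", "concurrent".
Answer: after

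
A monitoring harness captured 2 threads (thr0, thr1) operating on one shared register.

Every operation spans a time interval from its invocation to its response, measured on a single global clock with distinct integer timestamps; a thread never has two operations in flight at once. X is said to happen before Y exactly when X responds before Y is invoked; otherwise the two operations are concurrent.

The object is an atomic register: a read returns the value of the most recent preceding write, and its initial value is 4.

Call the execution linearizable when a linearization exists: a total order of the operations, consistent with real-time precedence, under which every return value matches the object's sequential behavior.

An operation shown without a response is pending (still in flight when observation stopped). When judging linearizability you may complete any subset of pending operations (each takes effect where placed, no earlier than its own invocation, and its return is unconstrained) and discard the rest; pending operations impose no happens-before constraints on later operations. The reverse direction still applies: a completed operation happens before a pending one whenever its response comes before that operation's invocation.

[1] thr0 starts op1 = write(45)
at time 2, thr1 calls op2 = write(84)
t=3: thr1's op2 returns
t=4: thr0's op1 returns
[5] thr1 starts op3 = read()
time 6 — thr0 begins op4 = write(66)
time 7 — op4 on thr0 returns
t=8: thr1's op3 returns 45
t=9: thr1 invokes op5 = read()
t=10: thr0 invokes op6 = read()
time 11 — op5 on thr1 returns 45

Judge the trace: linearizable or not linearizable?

prefix check: 1..10 passes, 1..11 fails once op5's time-11 response joins
the 5 completed operations admit 4 real-time orders; each fails the register replay
no completion choice of the 1 pending operation (op6) rescues it — every subset was tried
e.g. op1, op2, op3, op4, op5 (pending dropped): illegal at step 3, since op3 read() → 45 cannot apply there
e.g. op1, op2, op4, op3, op5 (pending dropped): illegal at step 4, since op3 read() → 45 cannot apply there

not linearizable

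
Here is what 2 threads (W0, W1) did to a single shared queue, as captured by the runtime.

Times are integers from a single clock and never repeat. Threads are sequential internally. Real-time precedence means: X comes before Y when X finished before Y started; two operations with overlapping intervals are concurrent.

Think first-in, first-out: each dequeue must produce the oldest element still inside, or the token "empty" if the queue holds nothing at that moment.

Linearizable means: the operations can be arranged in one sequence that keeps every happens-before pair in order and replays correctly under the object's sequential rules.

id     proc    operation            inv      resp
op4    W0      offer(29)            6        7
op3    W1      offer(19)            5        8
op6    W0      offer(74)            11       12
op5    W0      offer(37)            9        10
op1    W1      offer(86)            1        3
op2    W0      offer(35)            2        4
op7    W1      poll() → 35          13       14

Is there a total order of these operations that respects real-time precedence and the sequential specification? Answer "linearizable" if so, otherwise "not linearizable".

one valid linearization: op2, op1, op3, op4, op5, op6, op7
1. op2 offer(35), leaving queue <35>
2. op1 offer(86), leaving queue <35,86>
3. op3 offer(19), leaving queue <35,86,19>
4. op4 offer(29), leaving queue <35,86,19,29>
5. op5 offer(37), leaving queue <35,86,19,29,37>
6. op6 offer(74), leaving queue <35,86,19,29,37,74>
7. op7 poll() → 35, leaving queue <86,19,29,37,74>

linearizable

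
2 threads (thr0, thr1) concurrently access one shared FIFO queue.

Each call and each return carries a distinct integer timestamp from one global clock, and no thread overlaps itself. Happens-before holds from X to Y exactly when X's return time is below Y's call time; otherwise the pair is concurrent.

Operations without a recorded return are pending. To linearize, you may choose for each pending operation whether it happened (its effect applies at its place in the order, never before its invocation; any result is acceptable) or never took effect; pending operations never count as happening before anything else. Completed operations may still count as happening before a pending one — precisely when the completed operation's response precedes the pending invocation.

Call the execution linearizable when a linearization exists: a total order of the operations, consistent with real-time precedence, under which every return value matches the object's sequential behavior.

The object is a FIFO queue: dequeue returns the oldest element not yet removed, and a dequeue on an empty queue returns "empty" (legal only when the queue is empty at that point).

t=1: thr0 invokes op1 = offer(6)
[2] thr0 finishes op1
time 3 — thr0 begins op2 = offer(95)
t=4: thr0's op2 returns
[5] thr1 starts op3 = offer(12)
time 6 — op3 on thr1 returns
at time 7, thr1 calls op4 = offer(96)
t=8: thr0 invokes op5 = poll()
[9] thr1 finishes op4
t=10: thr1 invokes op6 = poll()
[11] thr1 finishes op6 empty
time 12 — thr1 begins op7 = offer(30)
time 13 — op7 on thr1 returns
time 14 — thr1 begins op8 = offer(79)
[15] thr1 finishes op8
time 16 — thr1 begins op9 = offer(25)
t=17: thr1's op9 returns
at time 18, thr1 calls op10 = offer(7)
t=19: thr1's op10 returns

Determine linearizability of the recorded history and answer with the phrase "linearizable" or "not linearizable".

through event 10 a valid linearization exists; event 11 (op6 responding at time 11) ends that
one real-time candidate order over the 5 completed operations — the FIFO queue replay rejects it
no completion choice of the 1 pending operation (op5) rescues it — every subset was tried
e.g. op1, op2, op3, op4, op6 (pending dropped): illegal at step 5, since op6 poll() → empty cannot apply there

not linearizable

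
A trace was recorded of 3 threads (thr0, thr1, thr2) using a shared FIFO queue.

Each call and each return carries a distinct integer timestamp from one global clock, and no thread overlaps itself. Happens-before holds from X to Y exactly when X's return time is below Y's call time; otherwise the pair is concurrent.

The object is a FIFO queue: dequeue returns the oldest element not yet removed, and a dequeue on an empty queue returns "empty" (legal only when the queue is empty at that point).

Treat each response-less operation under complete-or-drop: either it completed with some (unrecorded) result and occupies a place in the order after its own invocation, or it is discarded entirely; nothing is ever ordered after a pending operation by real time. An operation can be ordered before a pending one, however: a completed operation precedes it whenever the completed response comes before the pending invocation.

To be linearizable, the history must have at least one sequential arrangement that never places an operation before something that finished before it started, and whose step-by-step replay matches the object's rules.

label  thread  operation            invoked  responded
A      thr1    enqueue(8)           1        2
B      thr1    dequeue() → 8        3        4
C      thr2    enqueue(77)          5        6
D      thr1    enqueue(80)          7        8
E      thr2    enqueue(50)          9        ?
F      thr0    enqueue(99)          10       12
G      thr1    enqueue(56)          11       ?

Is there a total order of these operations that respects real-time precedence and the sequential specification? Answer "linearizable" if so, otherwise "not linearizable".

a witness: A, B, C, D, E, F
after step 1 (A enqueue(8)): queue <8>
after step 2 (B dequeue() → 8): queue <>
after step 3 (C enqueue(77)): queue <77>
after step 4 (D enqueue(80)): queue <77,80>
after step 5 (E enqueue(50) (pending, included)): queue <77,80,50>
after step 6 (F enqueue(99)): queue <77,80,50,99>

linearizable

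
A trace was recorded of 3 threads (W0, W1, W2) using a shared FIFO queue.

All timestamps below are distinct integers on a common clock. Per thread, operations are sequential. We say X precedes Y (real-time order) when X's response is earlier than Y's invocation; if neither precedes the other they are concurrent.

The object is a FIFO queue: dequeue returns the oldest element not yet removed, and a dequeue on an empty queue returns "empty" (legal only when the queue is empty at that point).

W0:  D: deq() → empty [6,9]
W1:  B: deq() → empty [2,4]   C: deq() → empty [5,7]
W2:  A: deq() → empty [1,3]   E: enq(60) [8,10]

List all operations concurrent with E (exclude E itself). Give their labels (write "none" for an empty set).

E runs from 8 to 10; window-overlapping ops are concurrent
A [1,3]: before
B [2,4]: before
C [5,7]: before
D [6,9]: concurrent

D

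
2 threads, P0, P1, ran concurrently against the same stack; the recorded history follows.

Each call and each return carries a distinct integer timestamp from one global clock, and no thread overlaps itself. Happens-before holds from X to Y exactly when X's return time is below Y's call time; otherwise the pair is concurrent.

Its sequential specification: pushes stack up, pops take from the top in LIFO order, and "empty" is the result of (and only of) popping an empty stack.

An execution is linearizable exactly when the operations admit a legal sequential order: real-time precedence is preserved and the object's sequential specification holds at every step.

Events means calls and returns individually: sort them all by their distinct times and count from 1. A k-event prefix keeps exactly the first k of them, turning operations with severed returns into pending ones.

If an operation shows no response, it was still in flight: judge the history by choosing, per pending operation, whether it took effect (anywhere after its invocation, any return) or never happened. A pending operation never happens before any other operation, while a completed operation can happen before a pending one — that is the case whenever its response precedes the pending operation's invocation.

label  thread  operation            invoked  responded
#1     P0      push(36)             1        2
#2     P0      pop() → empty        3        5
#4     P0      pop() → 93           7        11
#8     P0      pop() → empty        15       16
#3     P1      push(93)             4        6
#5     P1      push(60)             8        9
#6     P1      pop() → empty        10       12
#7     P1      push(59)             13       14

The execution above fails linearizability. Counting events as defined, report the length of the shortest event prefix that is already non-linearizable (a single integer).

one valid order for events 1..4 is #1:
1. #1 push(36), leaving stack <36>
at event 5 (#2's time-5 response) nothing linearizes any more
completion choices over the 1 pending operation (#3) were checked; none helps
e.g. #1, #2 (pending dropped): illegal at step 2, since #2 pop() → empty cannot apply there

5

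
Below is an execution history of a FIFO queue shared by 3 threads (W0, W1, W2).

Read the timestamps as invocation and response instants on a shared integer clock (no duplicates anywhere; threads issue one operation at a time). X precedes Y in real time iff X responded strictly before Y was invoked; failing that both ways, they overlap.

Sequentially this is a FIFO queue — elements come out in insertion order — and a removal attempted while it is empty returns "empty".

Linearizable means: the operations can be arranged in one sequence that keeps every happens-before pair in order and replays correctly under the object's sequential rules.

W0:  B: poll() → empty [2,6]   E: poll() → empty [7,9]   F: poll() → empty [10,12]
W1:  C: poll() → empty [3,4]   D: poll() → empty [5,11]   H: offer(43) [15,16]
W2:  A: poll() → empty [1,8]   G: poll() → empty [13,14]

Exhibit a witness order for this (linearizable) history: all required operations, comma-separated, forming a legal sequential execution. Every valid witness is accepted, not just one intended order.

1. A poll() → empty, leaving queue <>
2. B poll() → empty, leaving queue <>
3. C poll() → empty, leaving queue <>
4. D poll() → empty, leaving queue <>
5. E poll() → empty, leaving queue <>
6. F poll() → empty, leaving queue <>
7. G poll() → empty, leaving queue <>
8. H offer(43), leaving queue <43>

A, B, C, D, E, F, G, H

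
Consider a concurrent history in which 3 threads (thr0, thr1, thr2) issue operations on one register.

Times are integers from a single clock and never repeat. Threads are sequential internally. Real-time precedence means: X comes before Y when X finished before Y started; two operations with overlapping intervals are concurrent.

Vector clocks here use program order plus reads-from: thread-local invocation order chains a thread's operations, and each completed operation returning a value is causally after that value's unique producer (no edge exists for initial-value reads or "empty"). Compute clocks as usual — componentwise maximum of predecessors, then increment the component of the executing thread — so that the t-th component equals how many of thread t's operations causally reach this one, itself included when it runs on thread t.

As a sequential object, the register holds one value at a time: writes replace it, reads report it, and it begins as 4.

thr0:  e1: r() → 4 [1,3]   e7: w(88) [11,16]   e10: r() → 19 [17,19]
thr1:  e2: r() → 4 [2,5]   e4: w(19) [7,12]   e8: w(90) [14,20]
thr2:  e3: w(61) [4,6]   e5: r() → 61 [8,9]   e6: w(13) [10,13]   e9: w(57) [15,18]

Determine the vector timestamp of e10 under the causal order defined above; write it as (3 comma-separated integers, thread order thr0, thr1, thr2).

(3, 2, 0)

root op e3, invoked 4: fresh clock plus thr2's own tick → (0, 0, 1)
root op e2, invoked 2: fresh clock plus thr1's own tick → (0, 1, 0)
root op e1, invoked 1: fresh clock plus thr0's own tick → (1, 0, 0)
VC(e5, invoked at 8): max of VC(e3)=(0, 0, 1), then +1 on thread thr2 → (0, 0, 2)
VC(e4, invoked at 7): max of VC(e2)=(0, 1, 0), then +1 on thread thr1 → (0, 2, 0)
VC(e7, invoked at 11): max of VC(e1)=(1, 0, 0), then +1 on thread thr0 → (2, 0, 0)
VC(e6, invoked at 10): max of VC(e5)=(0, 0, 2), then +1 on thread thr2 → (0, 0, 3)
VC(e8, invoked at 14): max of VC(e4)=(0, 2, 0), then +1 on thread thr1 → (0, 3, 0)
VC(e9, invoked at 15): max of VC(e6)=(0, 0, 3), then +1 on thread thr2 → (0, 0, 4)
VC(e10, invoked at 17): max of VC(e4)=(0, 2, 0), VC(e7)=(2, 0, 0), then +1 on thread thr0 → (3, 2, 0)
target: VC(e10) = (3, 2, 0)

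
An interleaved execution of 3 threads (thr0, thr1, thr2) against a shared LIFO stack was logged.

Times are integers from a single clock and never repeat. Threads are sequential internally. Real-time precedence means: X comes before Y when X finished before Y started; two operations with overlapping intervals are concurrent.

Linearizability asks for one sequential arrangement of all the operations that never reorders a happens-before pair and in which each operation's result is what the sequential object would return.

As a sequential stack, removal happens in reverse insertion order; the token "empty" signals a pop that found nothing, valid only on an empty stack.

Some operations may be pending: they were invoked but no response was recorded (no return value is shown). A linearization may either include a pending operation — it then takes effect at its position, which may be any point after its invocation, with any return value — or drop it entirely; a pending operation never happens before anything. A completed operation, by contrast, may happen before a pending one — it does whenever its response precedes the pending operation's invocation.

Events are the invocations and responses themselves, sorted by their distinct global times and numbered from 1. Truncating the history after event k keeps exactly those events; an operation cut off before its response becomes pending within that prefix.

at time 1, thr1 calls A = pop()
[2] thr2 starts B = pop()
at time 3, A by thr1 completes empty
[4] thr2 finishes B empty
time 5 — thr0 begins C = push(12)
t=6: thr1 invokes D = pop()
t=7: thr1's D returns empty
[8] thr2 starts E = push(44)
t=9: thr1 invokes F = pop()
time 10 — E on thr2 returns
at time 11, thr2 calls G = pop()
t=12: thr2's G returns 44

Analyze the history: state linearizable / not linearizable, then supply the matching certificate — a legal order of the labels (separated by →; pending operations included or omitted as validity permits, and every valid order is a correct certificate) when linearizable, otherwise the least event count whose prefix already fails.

linearizable — witness: A → B → D → C → E → G

after step 1 (A pop() → empty): stack <>
after step 2 (B pop() → empty): stack <>
after step 3 (D pop() → empty): stack <>
after step 4 (C push(12) (pending, included)): stack <12>
after step 5 (E push(44)): stack <12,44>
after step 6 (G pop() → 44): stack <12>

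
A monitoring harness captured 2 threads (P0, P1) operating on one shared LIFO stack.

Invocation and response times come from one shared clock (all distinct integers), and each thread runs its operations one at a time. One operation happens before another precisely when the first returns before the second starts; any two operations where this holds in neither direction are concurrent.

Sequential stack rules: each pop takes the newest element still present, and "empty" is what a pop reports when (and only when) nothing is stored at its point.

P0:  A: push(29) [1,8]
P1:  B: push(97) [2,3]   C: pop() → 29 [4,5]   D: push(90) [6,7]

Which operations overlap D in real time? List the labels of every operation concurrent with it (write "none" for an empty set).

A

concurrent with D ([6,7]): every op whose interval crosses 6..7
A [1,8]: concurrent
B [2,3]: before
C [4,5]: before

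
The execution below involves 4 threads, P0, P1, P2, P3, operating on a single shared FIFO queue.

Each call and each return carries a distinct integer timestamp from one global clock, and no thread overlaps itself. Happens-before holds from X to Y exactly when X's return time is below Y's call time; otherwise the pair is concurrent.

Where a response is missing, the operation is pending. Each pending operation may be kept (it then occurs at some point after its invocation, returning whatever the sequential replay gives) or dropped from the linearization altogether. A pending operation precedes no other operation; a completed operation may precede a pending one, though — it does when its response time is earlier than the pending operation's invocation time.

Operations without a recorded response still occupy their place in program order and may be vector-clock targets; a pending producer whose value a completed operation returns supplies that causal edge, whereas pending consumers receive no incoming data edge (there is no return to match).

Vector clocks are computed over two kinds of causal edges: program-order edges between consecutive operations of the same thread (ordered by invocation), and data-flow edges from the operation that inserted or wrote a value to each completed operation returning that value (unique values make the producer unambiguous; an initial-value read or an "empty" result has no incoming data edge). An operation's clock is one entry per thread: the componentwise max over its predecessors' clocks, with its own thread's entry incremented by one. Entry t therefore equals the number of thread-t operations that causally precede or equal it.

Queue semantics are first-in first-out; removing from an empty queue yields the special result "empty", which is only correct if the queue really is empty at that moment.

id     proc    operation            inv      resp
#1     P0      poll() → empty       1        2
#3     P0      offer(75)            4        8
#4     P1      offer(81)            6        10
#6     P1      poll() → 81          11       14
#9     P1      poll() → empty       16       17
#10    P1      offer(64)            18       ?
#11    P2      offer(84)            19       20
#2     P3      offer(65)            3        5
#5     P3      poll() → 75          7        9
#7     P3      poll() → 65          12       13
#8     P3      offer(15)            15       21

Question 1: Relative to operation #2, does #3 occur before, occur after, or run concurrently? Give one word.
Answer: concurrent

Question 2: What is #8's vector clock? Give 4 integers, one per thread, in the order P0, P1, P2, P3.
Answer: (2, 0, 0, 4)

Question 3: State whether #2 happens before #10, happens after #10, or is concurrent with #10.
Answer: before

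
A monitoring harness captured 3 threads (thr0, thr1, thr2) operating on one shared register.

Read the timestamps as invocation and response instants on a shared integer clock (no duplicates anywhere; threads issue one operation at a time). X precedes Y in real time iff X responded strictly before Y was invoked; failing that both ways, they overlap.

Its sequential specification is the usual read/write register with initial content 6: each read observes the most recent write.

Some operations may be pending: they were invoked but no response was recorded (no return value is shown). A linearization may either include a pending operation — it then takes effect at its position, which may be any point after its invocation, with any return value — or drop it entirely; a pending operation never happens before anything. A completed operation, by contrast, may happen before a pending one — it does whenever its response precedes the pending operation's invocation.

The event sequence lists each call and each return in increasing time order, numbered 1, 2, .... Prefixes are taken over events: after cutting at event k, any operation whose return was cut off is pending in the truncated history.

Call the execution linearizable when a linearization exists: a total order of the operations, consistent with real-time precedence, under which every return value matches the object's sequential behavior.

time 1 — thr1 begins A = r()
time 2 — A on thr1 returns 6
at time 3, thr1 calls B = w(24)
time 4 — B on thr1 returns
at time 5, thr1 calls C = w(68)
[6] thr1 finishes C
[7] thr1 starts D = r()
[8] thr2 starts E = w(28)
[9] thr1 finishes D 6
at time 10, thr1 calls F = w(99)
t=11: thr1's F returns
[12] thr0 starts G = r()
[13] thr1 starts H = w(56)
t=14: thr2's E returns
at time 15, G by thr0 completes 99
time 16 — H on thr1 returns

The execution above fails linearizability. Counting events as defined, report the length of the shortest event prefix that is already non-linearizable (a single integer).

a valid linearization of events 1..8 exists, for instance A, B, C:
1. A r() → 6, leaving value 6
2. B w(24), leaving value 24
3. C w(68), leaving value 68
event 9 — D's response, time 9 — after it, nothing linearizes
including or dropping the 1 pending operation (E) in any combination fails
sample order A, B, C, D (pending dropped) stalls at step 4 — D r() → 6 has no legal effect

9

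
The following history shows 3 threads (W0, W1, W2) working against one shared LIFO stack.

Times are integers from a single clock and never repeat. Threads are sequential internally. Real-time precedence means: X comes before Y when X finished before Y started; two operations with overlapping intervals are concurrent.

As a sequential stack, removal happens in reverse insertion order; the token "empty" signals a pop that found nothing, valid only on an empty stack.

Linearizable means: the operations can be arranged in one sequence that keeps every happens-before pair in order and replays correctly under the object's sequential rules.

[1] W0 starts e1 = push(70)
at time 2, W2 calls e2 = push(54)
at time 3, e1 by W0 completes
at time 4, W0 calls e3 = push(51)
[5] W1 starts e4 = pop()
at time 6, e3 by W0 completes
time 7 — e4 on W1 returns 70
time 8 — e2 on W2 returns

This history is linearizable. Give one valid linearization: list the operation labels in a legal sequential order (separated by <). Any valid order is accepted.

e1 < e4 < e2 < e3

1. e1 push(70), leaving stack <70>
2. e4 pop() → 70, leaving stack <>
3. e2 push(54), leaving stack <54>
4. e3 push(51), leaving stack <54,51>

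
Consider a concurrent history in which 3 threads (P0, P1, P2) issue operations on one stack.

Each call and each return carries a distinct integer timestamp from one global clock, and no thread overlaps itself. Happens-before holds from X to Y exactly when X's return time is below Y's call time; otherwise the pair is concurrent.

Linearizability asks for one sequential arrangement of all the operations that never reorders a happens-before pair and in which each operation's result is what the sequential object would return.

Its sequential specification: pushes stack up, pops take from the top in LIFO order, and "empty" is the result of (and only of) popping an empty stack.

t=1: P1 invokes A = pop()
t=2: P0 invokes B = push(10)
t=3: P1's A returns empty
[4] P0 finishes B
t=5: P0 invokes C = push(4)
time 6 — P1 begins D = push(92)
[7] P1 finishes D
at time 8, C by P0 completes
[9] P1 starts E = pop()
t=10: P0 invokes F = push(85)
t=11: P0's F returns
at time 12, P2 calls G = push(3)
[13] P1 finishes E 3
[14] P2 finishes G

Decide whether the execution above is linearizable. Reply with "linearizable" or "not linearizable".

a witness: A, B, C, D, F, G, E
after step 1 (A pop() → empty): stack <>
after step 2 (B push(10)): stack <10>
after step 3 (C push(4)): stack <10,4>
after step 4 (D push(92)): stack <10,4,92>
after step 5 (F push(85)): stack <10,4,92,85>
after step 6 (G push(3)): stack <10,4,92,85,3>
after step 7 (E pop() → 3): stack <10,4,92,85>

linearizable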